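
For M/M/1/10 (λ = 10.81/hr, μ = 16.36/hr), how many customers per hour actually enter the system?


ρ = 0.6608; P_K = (1−ρ)ρ^10/(1−ρ^11) = 0.005439
λ_eff = λ(1 − P_K) = 10.81·(1 − 0.005439) = 10.81·0.994561 = 10.7512 /hr

Final: 10.7512 /hr


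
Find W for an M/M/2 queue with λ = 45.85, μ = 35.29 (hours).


a = 1.2992; ρ = 0.6496; P₀ = 0.212402
Lq = P₀·a^c·ρ/(c!(1−ρ)²) = 0.94859
Wq = Lq/λ = 0.94859/45.85 = 0.02069 hr
W = Wq + 1/μ = 0.02069 + 0.02834 = 0.04903 hr

Final: 0.04903 hr


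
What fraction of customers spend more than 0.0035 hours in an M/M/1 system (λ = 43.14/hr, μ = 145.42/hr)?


W ~ Exponential(μ−λ) for M/M/1.
μ − λ = 145.42 − 43.14 = 102.2800
P(W > t) = e^{−(μ−λ)t} = e^{−0.3580} = 0.699087

Final: 0.699087


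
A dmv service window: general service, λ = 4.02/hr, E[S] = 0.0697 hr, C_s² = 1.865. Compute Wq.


ρ = λ·E[S] = 4.02·0.0697 = 0.2802
E[S²] = E[S]²(1+C_s²) = 0.0697²·(1+1.865) = 0.013918
Wq = λ·E[S²]/(2(1−ρ)) = 4.02·0.013918/(2·0.7198) = 0.03887 hr

Final: 0.03887 hr


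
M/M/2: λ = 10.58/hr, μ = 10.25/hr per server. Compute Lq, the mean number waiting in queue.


a = λ/μ = 1.0322; ρ = a/2 = 0.5161
P₀ = 0.319176
Lq = P₀·a^c·ρ / (c!·(1−ρ)²) = 0.319176·1.06543·0.5161/(2·0.23416)
= 0.37475

Final: 0.37475


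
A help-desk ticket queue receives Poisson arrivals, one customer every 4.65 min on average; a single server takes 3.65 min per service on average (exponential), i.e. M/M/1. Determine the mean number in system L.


λ = 60/4.65 = 12.9032 /hr
μ = 60/3.65 = 16.4384 /hr
ρ = λ/μ = 12.9032/16.4384 = 0.7849
L = ρ/(1−ρ) = 0.7849/0.2151 = 3.6500

Final: 3.6500


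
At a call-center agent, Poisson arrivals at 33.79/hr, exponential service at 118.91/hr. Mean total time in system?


W = 1/(μ−λ) = 1/(118.91 − 33.79) = 1/85.12 = 0.01175 hr

Final: 0.01175 hr


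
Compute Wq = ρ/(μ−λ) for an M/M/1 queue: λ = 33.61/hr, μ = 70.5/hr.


ρ = 33.61/70.5 = 0.4767
Wq = ρ/(μ−λ) = 0.4767/(70.5 − 33.61) = 0.4767/36.89 = 0.01292 hr

Final: 0.01292 hr


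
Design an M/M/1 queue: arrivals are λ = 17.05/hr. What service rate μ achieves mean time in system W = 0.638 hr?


W = 1/(μ−λ) ⇒ μ − λ = 1/W = 1/0.638 = 1.5674
μ = λ + 1/W = 17.05 + 1.5674 = 18.6174 per hr

Final: 18.6174 /hr


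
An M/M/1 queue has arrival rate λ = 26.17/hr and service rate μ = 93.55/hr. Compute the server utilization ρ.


ρ = λ/μ = 26.17/93.55 = 0.2797

Final: 0.2797


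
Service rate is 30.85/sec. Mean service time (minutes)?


Mean service time = 1/μ = 1/30.85 second = 0.03241 second
In minutes: 0.03241 × 0.0166667 = 0.0005402 min

Final: 0.0005402 min


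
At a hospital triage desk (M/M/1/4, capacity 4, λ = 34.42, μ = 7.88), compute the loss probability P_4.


ρ = λ/μ = 34.42/7.88 = 4.3680
P_K = (1−ρ)ρ^K/(1−ρ^(K+1)) = (-3.3680·364.031189)/(1 − 1590.095624)
= -1226.064436/-1589.095624 = 0.771549

Final: 0.771549


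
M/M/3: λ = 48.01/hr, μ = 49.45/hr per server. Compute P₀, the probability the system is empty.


a = λ/μ = 48.01/49.45 = 0.9709; ρ = a/c = 0.3236
Σ_{k=0}^{2} a^k/k! (terms k=0..2) = 1.00000 + 0.97088 + 0.47130 = 2.44218
Tail: a^3/(3!(1−ρ)) = 0.91516/(6·0.6764) = 0.22551
P₀ = 1/(2.44218 + 0.22551) = 1/2.66769 = 0.374856

Final: 0.374856


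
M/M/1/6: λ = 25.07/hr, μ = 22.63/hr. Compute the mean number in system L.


ρ = 25.07/22.63 = 1.1078
L = ρ[1 − (K+1)ρ^K + Kρ^(K+1)] / [(1−ρ)(1−ρ^(K+1))]
Numerator: 1.1078·(1 − 7·1.848497 + 6·2.047804) = 0.384801
Denominator: (-0.1078)·(-1.047804) = 0.112976
L = 0.384801/0.112976 = 3.4060

Final: 3.4060


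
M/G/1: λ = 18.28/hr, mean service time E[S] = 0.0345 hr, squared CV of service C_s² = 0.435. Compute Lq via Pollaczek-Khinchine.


ρ = λ·E[S] = 18.28·0.0345 = 0.6307
Lq = ρ²(1+C_s²)/(2(1−ρ)) = 0.3977·(1+0.435)/(2·0.3693)
= 0.3977·1.4350/0.7387 = 0.77266

Final: 0.77266


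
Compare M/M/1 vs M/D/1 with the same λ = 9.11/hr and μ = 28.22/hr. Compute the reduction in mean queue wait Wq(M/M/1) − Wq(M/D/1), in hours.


ρ = 9.11/28.22 = 0.3228
Wq(M/M/1) = ρ/(μ−λ) = 0.3228/19.11 = 0.01689 hr
Wq(M/D/1) = ρ/(2(μ−λ)) = 0.008446 hr
Savings = 0.01689 − 0.008446 = 0.008446 hr

Final: 0.008446 hr


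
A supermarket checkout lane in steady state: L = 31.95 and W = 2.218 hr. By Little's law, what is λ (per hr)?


λ = L/W = 31.95/2.218 = 14.4049 /hr

Final: 14.4049 /hr


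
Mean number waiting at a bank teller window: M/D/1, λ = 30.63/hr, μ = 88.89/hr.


ρ = 30.63/88.89 = 0.3446
M/D/1: Lq = ρ²/(2(1−ρ)) = 0.1187/(2·0.6554) = 0.09058

Final: 0.09058


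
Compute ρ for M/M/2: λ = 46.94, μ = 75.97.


ρ = λ/(cμ) = 46.94/(2·75.97) = 46.94/151.94 = 0.3089

Final: 0.3089


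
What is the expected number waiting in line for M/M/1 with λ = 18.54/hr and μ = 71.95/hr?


ρ = 18.54/71.95 = 0.2577
Lq = ρ²/(1−ρ) = 0.06640/0.7423 = 0.08945

Final: 0.08945


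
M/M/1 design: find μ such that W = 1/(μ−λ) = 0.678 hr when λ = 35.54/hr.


W = 1/(μ−λ) ⇒ μ − λ = 1/W = 1/0.678 = 1.4749
μ = λ + 1/W = 35.54 + 1.4749 = 37.0149 per hr

Final: 37.0149 /hr


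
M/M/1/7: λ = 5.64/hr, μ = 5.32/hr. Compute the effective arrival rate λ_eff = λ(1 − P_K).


ρ = 1.0602; P_K = (1−ρ)ρ^7/(1−ρ^8) = 0.151990
λ_eff = λ(1 − P_K) = 5.64·(1 − 0.151990) = 5.64·0.848010 = 4.7828 /hr

Final: 4.7828 /hr


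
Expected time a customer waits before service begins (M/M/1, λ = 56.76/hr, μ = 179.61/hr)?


ρ = 56.76/179.61 = 0.3160
Wq = ρ/(μ−λ) = 0.3160/(179.61 − 56.76) = 0.3160/122.85 = 0.002572 hr

Final: 0.002572 hr


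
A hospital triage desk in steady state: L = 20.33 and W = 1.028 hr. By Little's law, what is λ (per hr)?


λ = L/W = 20.33/1.028 = 19.7763 /hr

Final: 19.7763 /hr


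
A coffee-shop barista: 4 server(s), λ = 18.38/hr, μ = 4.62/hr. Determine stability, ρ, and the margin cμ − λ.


Total capacity cμ = 4·4.62 = 18.48/hr
ρ = λ/(cμ) = 18.38/18.48 = 0.9946
Stable ⇔ ρ < 1: YES
Spare capacity = cμ − λ = 18.48 − 18.38 = 0.10/hr

Final: ρ = 0.9946; stable; margin = 0.10/hr


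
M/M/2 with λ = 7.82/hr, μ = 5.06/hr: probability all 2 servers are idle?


a = λ/μ = 7.82/5.06 = 1.5455; ρ = a/c = 0.7727
Σ_{k=0}^{1} a^k/k! (terms k=0..1) = 1.00000 + 1.54545 = 2.54545
Tail: a^2/(2!(1−ρ)) = 2.38843/(2·0.2273) = 5.25455
P₀ = 1/(2.54545 + 5.25455) = 1/7.80000 = 0.128205

Final: 0.128205


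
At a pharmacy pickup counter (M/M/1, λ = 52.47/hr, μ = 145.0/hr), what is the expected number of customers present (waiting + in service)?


ρ = λ/μ = 52.47/145.0 = 0.3619
L = ρ/(1−ρ) = 0.3619/(1 − 0.3619) = 0.3619/0.6381 = 0.5671

Final: 0.5671


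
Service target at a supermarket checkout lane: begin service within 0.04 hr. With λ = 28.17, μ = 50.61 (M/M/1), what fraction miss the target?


ρ = 28.17/50.61 = 0.5566
P(Wq > t) = ρ·e^{−(μ−λ)t} = 0.5566·e^{−0.8976}
= 0.5566·0.407547 = 0.226844

Final: 0.226844


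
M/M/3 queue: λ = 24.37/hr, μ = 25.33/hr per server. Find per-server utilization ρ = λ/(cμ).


ρ = λ/(cμ) = 24.37/(3·25.33) = 24.37/75.99 = 0.3207

Final: 0.3207


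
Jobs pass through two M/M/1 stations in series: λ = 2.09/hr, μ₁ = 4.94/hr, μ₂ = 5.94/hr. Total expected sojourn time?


Each node sees arrival rate λ = 2.09/hr (tandem ⇒ throughput preserved).
W₁ = 1/(μ₁−λ) = 1/(4.94−2.09) = 0.35088 hr
W₂ = 1/(μ₂−λ) = 1/(5.94−2.09) = 0.25974 hr
W_total = W₁ + W₂ = 0.35088 + 0.25974 = 0.61062 hr

Final: 0.61062 hr


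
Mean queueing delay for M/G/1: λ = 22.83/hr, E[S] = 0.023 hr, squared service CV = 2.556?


ρ = λ·E[S] = 22.83·0.023 = 0.5251
E[S²] = E[S]²(1+C_s²) = 0.023²·(1+2.556) = 0.001881
Wq = λ·E[S²]/(2(1−ρ)) = 22.83·0.001881/(2·0.4749) = 0.04521 hr

Final: 0.04521 hr


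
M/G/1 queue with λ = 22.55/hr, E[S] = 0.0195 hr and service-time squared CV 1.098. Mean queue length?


ρ = λ·E[S] = 22.55·0.0195 = 0.4397
Lq = ρ²(1+C_s²)/(2(1−ρ)) = 0.1934·(1+1.098)/(2·0.5603)
= 0.1934·2.0980/1.1205 = 0.36202

Final: 0.36202


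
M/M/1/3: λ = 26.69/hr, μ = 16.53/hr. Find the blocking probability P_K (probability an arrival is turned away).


ρ = λ/μ = 26.69/16.53 = 1.6146
P_K = (1−ρ)ρ^K/(1−ρ^(K+1)) = (-0.6146·4.209467)/(1 − 6.796775)
= -2.587307/-5.796775 = 0.446336

Final: 0.446336


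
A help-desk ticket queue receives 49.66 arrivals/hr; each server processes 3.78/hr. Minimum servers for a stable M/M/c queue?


Stability requires cμ > λ ⇔ c > λ/μ.
λ/μ = 49.66/3.78 = 13.1376
Minimum integer c = ⌊13.1376⌋ + 1 = 14
Check: 14·3.78 = 52.92 > 49.66, while 13·3.78 = 49.14 ≤ 49.66

Final: 14 servers


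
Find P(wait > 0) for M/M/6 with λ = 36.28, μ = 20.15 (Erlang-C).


a = λ/μ = 1.8005; ρ = a/6 = 0.3001
P₀ = 0.165088 (from M/M/c formula)
C(c,a) = [a^c/(c!(1−ρ))]·P₀ = [34.06853/(720·0.6999)]·0.165088
= 0.06760·0.165088 = 0.011161

Final: 0.011161


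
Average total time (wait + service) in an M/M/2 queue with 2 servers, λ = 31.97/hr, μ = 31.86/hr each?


a = 1.0035; ρ = 0.5017; P₀ = 0.331801
Lq = P₀·a^c·ρ/(c!(1−ρ)²) = 0.33758
Wq = Lq/λ = 0.33758/31.97 = 0.01056 hr
W = Wq + 1/μ = 0.01056 + 0.03139 = 0.04195 hr

Final: 0.04195 hr


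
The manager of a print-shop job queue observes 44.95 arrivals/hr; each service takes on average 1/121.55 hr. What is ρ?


ρ = λ/μ = 44.95/121.55 = 0.3698

Final: 0.3698


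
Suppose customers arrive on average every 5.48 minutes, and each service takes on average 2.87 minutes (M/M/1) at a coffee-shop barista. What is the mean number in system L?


λ = 60/5.48 = 10.9489 /hr
μ = 60/2.87 = 20.9059 /hr
ρ = λ/μ = 10.9489/20.9059 = 0.5237
L = ρ/(1−ρ) = 0.5237/0.4763 = 1.0996

Final: 1.0996


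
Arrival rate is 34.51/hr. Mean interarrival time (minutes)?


Mean interarrival time = 1/λ = 1/34.51 hour = 0.02898 hour
In minutes: 0.02898 × 60 = 1.7386 min

Final: 1.7386 min


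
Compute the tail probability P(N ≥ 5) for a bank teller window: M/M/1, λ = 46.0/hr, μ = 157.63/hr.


ρ = 46.0/157.63 = 0.2918
P(N ≥ n) = ρ^n = 0.2918^5 = 0.002116

Final: 0.002116


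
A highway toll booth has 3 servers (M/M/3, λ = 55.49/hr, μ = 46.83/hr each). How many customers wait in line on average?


a = λ/μ = 1.1849; ρ = a/3 = 0.3950
P₀ = 0.298932
Lq = P₀·a^c·ρ / (c!·(1−ρ)²) = 0.298932·1.66369·0.3950/(6·0.36606)
= 0.08944

Final: 0.08944


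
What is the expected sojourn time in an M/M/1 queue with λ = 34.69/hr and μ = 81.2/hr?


W = 1/(μ−λ) = 1/(81.2 − 34.69) = 1/46.51 = 0.02150 hr

Final: 0.02150 hr


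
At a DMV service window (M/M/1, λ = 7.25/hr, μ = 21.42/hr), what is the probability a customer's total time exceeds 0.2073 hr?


W ~ Exponential(μ−λ) for M/M/1.
μ − λ = 21.42 − 7.25 = 14.1700
P(W > t) = e^{−(μ−λ)t} = e^{−2.9374} = 0.053001

Final: 0.053001


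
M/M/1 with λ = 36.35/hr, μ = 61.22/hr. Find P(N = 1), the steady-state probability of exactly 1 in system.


ρ = 36.35/61.22 = 0.5938
P_n = (1−ρ)·ρ^n = (1 − 0.5938)·0.5938^1 = 0.4062·0.593760 = 0.241209

Final: 0.241209


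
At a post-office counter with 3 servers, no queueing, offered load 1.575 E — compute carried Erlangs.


B(3,1.575) = 0.145789 (Erlang-B)
Carried load = a(1 − B) = 1.575·(1 − 0.145789) = 1.575·0.854211 = 1.3454 E

Final: 1.3454 Erlangs


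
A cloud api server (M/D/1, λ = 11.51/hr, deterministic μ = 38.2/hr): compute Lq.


ρ = 11.51/38.2 = 0.3013
M/D/1: Lq = ρ²/(2(1−ρ)) = 0.09079/(2·0.6987) = 0.06497

Final: 0.06497


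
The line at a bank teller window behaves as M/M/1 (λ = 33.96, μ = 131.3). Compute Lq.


ρ = 33.96/131.3 = 0.2586
Lq = ρ²/(1−ρ) = 0.06690/0.7414 = 0.09024

Final: 0.09024


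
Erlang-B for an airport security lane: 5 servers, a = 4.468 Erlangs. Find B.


B(c,a) = (a^c/c!) / Σ_{k=0}^{c} a^k/k!
a^5/5! = 14.838315
Σ terms (k=0..5): 1.00000 + 4.46800 + 9.98151 + 14.86580 + 16.60510 + 14.83831 = 61.758722
B = 14.838315/61.758722 = 0.240263

Final: 0.240263


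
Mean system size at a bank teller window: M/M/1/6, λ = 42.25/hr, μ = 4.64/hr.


ρ = 42.25/4.64 = 9.1056
L = ρ[1 − (K+1)ρ^K + Kρ^(K+1)] / [(1−ρ)(1−ρ^(K+1))]
Numerator: 9.1056·(1 − 7·569970.523542 + 6·5189925.564584) = 247214954.856522
Denominator: (-8.1056)·(-5189924.564584) = 42067470.446980
L = 247214954.856522/42067470.446980 = 5.8766

Final: 5.8766


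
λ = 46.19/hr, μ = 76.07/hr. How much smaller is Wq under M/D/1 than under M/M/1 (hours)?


ρ = 46.19/76.07 = 0.6072
Wq(M/M/1) = ρ/(μ−λ) = 0.6072/29.88 = 0.02032 hr
Wq(M/D/1) = ρ/(2(μ−λ)) = 0.01016 hr
Savings = 0.02032 − 0.01016 = 0.01016 hr

Final: 0.01016 hr


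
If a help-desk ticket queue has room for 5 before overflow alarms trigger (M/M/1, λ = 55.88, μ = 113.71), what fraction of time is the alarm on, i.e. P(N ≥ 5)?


ρ = 55.88/113.71 = 0.4914
P(N ≥ n) = ρ^n = 0.4914^5 = 0.028661

Final: 0.028661


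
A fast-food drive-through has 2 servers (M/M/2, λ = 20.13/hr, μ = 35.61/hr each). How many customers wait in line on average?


a = λ/μ = 0.5653; ρ = a/2 = 0.2826
P₀ = 0.559278
Lq = P₀·a^c·ρ / (c!·(1−ρ)²) = 0.559278·0.31955·0.2826/(2·0.51460)
= 0.04908

Final: 0.04908


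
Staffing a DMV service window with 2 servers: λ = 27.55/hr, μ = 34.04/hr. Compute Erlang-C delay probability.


a = λ/μ = 0.8093; ρ = a/2 = 0.4047
P₀ = 0.423821 (from M/M/c formula)
C(c,a) = [a^c/(c!(1−ρ))]·P₀ = [0.65503/(2·0.5953)]·0.423821
= 0.55014·0.423821 = 0.233163

Final: 0.233163


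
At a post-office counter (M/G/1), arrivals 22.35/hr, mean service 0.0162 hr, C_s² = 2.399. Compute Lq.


ρ = λ·E[S] = 22.35·0.0162 = 0.3621
Lq = ρ²(1+C_s²)/(2(1−ρ)) = 0.1311·(1+2.399)/(2·0.6379)
= 0.1311·3.3990/1.2759 = 0.34925

Final: 0.34925


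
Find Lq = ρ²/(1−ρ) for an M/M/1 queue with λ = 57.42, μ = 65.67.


ρ = 57.42/65.67 = 0.8744
Lq = ρ²/(1−ρ) = 0.7645/0.1256 = 6.0856

Final: 6.0856


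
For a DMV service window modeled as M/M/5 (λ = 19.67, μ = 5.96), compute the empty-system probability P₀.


a = λ/μ = 19.67/5.96 = 3.3003; ρ = a/c = 0.6601
Σ_{k=0}^{4} a^k/k! (terms k=0..4) = 1.00000 + 3.30034 + 5.44611 + 5.99133 + 4.94335 = 20.68112
Tail: a^5/(5!(1−ρ)) = 391.55295/(120·0.3399) = 9.59878
P₀ = 1/(20.68112 + 9.59878) = 1/30.27990 = 0.033025

Final: 0.033025


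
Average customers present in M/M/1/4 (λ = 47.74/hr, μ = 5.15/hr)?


ρ = 47.74/5.15 = 9.2699
L = ρ[1 − (K+1)ρ^K + Kρ^(K+1)] / [(1−ρ)(1−ρ^(K+1))]
Numerator: 9.2699·(1 − 5·7384.153949 + 4·68450.390198) = 2195871.204763
Denominator: (-8.2699)·(-68449.390198) = 566069.811361
L = 2195871.204763/566069.811361 = 3.8792

Final: 3.8792


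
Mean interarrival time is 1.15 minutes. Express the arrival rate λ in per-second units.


λ = 1/(interarrival time) in consistent units.
1 second = 0.0166667 min, so λ = 0.0166667/1.15 = 0.01449 per second

Final: 0.01449 /sec


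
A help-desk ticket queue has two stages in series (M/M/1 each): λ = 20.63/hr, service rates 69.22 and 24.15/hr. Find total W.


Each node sees arrival rate λ = 20.63/hr (tandem ⇒ throughput preserved).
W₁ = 1/(μ₁−λ) = 1/(69.22−20.63) = 0.02058 hr
W₂ = 1/(μ₂−λ) = 1/(24.15−20.63) = 0.28409 hr
W_total = W₁ + W₂ = 0.02058 + 0.28409 = 0.30467 hr

Final: 0.30467 hr


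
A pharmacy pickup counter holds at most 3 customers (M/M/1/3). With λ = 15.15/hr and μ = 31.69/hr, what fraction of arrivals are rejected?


ρ = λ/μ = 15.15/31.69 = 0.4781
P_K = (1−ρ)ρ^K/(1−ρ^(K+1)) = (0.5219·0.109263)/(1 − 0.052235)
= 0.057028/0.947765 = 0.060171

Final: 0.060171


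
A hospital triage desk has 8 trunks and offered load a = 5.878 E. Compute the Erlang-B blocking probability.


B(c,a) = (a^c/c!) / Σ_{k=0}^{c} a^k/k!
a^8/8! = 35.344035
Σ terms (k=0..8): 1.00000 + 5.87800 + 17.27544 + 33.84835 + 49.74015 + 58.47452 + 57.28554 + 48.10348 + 35.34404 = 306.949518
B = 35.344035/306.949518 = 0.115146

Final: 0.115146


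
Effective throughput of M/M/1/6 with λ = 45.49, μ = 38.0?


ρ = 1.1971; P_K = (1−ρ)ρ^6/(1−ρ^7) = 0.229909
λ_eff = λ(1 − P_K) = 45.49·(1 − 0.229909) = 45.49·0.770091 = 35.0314 /hr

Final: 35.0314 /hr


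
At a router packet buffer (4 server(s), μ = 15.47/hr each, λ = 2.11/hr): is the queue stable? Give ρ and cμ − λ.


Total capacity cμ = 4·15.47 = 61.88/hr
ρ = λ/(cμ) = 2.11/61.88 = 0.03410
Stable ⇔ ρ < 1: YES
Spare capacity = cμ − λ = 61.88 − 2.11 = 59.77/hr

Final: ρ = 0.03410; stable; margin = 59.77/hr


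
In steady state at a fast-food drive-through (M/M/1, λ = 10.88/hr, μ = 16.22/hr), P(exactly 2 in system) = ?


ρ = 10.88/16.22 = 0.6708
P_n = (1−ρ)·ρ^n = (1 − 0.6708)·0.6708^2 = 0.3292·0.449942 = 0.148131

Final: 0.148131


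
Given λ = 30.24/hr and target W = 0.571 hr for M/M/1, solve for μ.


W = 1/(μ−λ) ⇒ μ − λ = 1/W = 1/0.571 = 1.7513
μ = λ + 1/W = 30.24 + 1.7513 = 31.9913 per hr

Final: 31.9913 /hr


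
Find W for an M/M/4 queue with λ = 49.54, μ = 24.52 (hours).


a = 2.0204; ρ = 0.5051; P₀ = 0.127571
Lq = P₀·a^c·ρ/(c!(1−ρ)²) = 0.18265
Wq = Lq/λ = 0.18265/49.54 = 0.003687 hr
W = Wq + 1/μ = 0.003687 + 0.04078 = 0.04447 hr

Final: 0.04447 hr


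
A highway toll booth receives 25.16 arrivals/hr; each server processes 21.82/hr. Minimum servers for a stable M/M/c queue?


Stability requires cμ > λ ⇔ c > λ/μ.
λ/μ = 25.16/21.82 = 1.1531
Minimum integer c = ⌊1.1531⌋ + 1 = 2
Check: 2·21.82 = 43.64 > 25.16, while 1·21.82 = 21.82 ≤ 25.16

Final: 2 servers


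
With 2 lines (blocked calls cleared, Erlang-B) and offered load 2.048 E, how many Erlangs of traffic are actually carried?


B(2,2.048) = 0.407598 (Erlang-B)
Carried load = a(1 − B) = 2.048·(1 − 0.407598) = 2.048·0.592402 = 1.2132 E

Final: 1.2132 Erlangs


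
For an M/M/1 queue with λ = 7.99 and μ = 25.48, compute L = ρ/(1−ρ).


ρ = λ/μ = 7.99/25.48 = 0.3136
L = ρ/(1−ρ) = 0.3136/(1 − 0.3136) = 0.3136/0.6864 = 0.4568

Final: 0.4568


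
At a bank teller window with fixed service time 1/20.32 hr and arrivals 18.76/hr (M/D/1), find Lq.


ρ = 18.76/20.32 = 0.9232
M/D/1: Lq = ρ²/(2(1−ρ)) = 0.8524/(2·0.07677) = 5.55121

Final: 5.55121


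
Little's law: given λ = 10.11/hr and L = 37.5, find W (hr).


W = L/λ = 37.5/10.11 = 3.7092 hr

Final: 3.7092 hr


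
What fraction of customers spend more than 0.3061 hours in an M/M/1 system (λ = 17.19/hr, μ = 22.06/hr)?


W ~ Exponential(μ−λ) for M/M/1.
μ − λ = 22.06 − 17.19 = 4.8700
P(W > t) = e^{−(μ−λ)t} = e^{−1.4907} = 0.225213

Final: 0.225213


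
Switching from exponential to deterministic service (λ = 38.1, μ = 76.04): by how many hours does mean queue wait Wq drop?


ρ = 38.1/76.04 = 0.5011
Wq(M/M/1) = ρ/(μ−λ) = 0.5011/37.94 = 0.01321 hr
Wq(M/D/1) = ρ/(2(μ−λ)) = 0.006603 hr
Savings = 0.01321 − 0.006603 = 0.006603 hr

Final: 0.006603 hr


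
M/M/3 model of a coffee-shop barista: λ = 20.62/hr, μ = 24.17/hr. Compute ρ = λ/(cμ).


ρ = λ/(cμ) = 20.62/(3·24.17) = 20.62/72.51 = 0.2844

Final: 0.2844


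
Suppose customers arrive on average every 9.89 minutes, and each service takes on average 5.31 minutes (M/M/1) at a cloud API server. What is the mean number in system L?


λ = 60/9.89 = 6.0667 /hr
μ = 60/5.31 = 11.2994 /hr
ρ = λ/μ = 6.0667/11.2994 = 0.5369
L = ρ/(1−ρ) = 0.5369/0.4631 = 1.1594

Final: 1.1594


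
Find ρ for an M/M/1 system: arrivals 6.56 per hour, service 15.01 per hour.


ρ = λ/μ = 6.56/15.01 = 0.4370

Final: 0.4370


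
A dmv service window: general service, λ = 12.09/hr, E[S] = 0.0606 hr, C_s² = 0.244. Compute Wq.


ρ = λ·E[S] = 12.09·0.0606 = 0.7327
E[S²] = E[S]²(1+C_s²) = 0.0606²·(1+0.244) = 0.004568
Wq = λ·E[S²]/(2(1−ρ)) = 12.09·0.004568/(2·0.2673) = 0.10330 hr

Final: 0.10330 hr


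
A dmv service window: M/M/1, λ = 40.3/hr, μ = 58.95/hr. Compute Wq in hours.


ρ = 40.3/58.95 = 0.6836
Wq = ρ/(μ−λ) = 0.6836/(58.95 − 40.3) = 0.6836/18.65 = 0.03666 hr

Final: 0.03666 hr


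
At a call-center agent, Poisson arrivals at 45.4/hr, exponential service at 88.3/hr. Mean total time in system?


W = 1/(μ−λ) = 1/(88.3 − 45.4) = 1/42.90 = 0.02331 hr

Final: 0.02331 hr


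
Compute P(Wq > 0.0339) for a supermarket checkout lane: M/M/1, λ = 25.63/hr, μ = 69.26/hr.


ρ = 25.63/69.26 = 0.3701
P(Wq > t) = ρ·e^{−(μ−λ)t} = 0.3701·e^{−1.4791}
= 0.3701·0.227852 = 0.084318

Final: 0.084318


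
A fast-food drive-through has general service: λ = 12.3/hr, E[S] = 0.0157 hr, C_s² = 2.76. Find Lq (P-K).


ρ = λ·E[S] = 12.3·0.0157 = 0.1931
Lq = ρ²(1+C_s²)/(2(1−ρ)) = 0.03729·(1+2.76)/(2·0.8069)
= 0.03729·3.7600/1.6138 = 0.08689

Final: 0.08689


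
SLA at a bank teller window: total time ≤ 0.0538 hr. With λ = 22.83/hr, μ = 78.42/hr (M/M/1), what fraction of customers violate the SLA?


W ~ Exponential(μ−λ) for M/M/1.
μ − λ = 78.42 − 22.83 = 55.5900
P(W > t) = e^{−(μ−λ)t} = e^{−2.9907} = 0.050250

Final: 0.050250


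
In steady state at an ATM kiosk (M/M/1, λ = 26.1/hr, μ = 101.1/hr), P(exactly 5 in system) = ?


ρ = 26.1/101.1 = 0.2582
P_n = (1−ρ)·ρ^n = (1 − 0.2582)·0.2582^5 = 0.7418·0.001147 = 0.0008507

Final: 0.0008507


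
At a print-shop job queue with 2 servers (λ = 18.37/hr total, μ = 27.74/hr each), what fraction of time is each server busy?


ρ = λ/(cμ) = 18.37/(2·27.74) = 18.37/55.48 = 0.3311

Final: 0.3311


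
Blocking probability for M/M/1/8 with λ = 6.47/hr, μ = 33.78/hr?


ρ = λ/μ = 6.47/33.78 = 0.1915
P_K = (1−ρ)ρ^K/(1−ρ^(K+1)) = (0.8085·0.000001811)/(1 − 0.0000003469)
= 0.000001464/1.000000 = 0.000001464

Final: 0.000001464


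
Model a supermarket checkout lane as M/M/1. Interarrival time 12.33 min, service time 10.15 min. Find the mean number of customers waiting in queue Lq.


λ = 60/12.33 = 4.8662 /hr
μ = 60/10.15 = 5.9113 /hr
ρ = λ/μ = 4.8662/5.9113 = 0.8232
Lq = ρ²/(1−ρ) = 0.6777/0.1768 = 3.8328

Final: 3.8328


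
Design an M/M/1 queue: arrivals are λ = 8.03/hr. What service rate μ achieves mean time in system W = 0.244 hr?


W = 1/(μ−λ) ⇒ μ − λ = 1/W = 1/0.244 = 4.0984
μ = λ + 1/W = 8.03 + 4.0984 = 12.1284 per hr

Final: 12.1284 /hr


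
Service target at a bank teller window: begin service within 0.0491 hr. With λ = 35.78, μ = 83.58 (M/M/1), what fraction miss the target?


ρ = 35.78/83.58 = 0.4281
P(Wq > t) = ρ·e^{−(μ−λ)t} = 0.4281·e^{−2.3470}
= 0.4281·0.095658 = 0.040950

Final: 0.040950


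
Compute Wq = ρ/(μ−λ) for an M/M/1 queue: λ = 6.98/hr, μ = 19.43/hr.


ρ = 6.98/19.43 = 0.3592
Wq = ρ/(μ−λ) = 0.3592/(19.43 − 6.98) = 0.3592/12.45 = 0.02885 hr

Final: 0.02885 hr


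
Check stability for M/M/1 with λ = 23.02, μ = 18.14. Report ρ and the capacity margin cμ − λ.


Total capacity cμ = 1·18.14 = 18.14/hr
ρ = λ/(cμ) = 23.02/18.14 = 1.2690
Stable ⇔ ρ < 1: NO
Spare capacity = cμ − λ = 18.14 − 23.02 = -4.88/hr

Final: ρ = 1.2690; unstable; margin = -4.88/hr


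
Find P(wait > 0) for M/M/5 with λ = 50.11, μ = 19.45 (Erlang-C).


a = λ/μ = 2.5763; ρ = a/5 = 0.5153
P₀ = 0.073897 (from M/M/c formula)
C(c,a) = [a^c/(c!(1−ρ))]·P₀ = [113.50735/(120·0.4847)]·0.073897
= 1.95138·0.073897 = 0.144201

Final: 0.144201


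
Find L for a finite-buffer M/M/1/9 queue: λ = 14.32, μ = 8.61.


ρ = 14.32/8.61 = 1.6632
L = ρ[1 − (K+1)ρ^K + Kρ^(K+1)] / [(1−ρ)(1−ρ^(K+1))]
Numerator: 1.6632·(1 − 10·97.377540 + 9·161.956605) = 806.367430
Denominator: (-0.6632)·(-160.956605) = 106.743579
L = 806.367430/106.743579 = 7.5542

Final: 7.5542


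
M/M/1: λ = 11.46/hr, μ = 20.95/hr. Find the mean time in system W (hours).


W = 1/(μ−λ) = 1/(20.95 − 11.46) = 1/9.49 = 0.1054 hr

Final: 0.1054 hr


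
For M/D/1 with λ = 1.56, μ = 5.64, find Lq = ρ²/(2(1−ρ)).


ρ = 1.56/5.64 = 0.2766
M/D/1: Lq = ρ²/(2(1−ρ)) = 0.07651/(2·0.7234) = 0.05288

Final: 0.05288


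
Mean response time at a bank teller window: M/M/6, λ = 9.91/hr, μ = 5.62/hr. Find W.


a = 1.7633; ρ = 0.2939; P₀ = 0.171353
Lq = P₀·a^c·ρ/(c!(1−ρ)²) = 0.004217
Wq = Lq/λ = 0.004217/9.91 = 0.0004256 hr
W = Wq + 1/μ = 0.0004256 + 0.17794 = 0.17836 hr

Final: 0.17836 hr


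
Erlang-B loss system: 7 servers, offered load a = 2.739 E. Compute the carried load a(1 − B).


B(7,2.739) = 0.014939 (Erlang-B)
Carried load = a(1 − B) = 2.739·(1 − 0.014939) = 2.739·0.985061 = 2.6981 E

Final: 2.6981 Erlangs


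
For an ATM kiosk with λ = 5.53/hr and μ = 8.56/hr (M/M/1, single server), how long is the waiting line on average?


ρ = 5.53/8.56 = 0.6460
Lq = ρ²/(1−ρ) = 0.4174/0.3540 = 1.1791

Final: 1.1791


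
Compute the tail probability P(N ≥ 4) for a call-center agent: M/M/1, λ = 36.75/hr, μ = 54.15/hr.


ρ = 36.75/54.15 = 0.6787
P(N ≥ n) = ρ^n = 0.6787^4 = 0.212146

Final: 0.212146


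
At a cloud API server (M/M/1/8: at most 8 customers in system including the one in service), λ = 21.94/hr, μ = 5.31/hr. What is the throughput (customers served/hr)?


ρ = 4.1318; P_K = (1−ρ)ρ^8/(1−ρ^9) = 0.757978
λ_eff = λ(1 − P_K) = 21.94·(1 − 0.757978) = 21.94·0.242022 = 5.3100 /hr

Final: 5.3100 /hr


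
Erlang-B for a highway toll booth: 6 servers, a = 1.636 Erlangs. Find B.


B(c,a) = (a^c/c!) / Σ_{k=0}^{c} a^k/k!
a^6/6! = 0.026630
Σ terms (k=0..6): 1.00000 + 1.63600 + 1.33825 + 0.72979 + 0.29848 + 0.09766 + 0.02663 = 5.126818
B = 0.026630/5.126818 = 0.005194

Final: 0.005194


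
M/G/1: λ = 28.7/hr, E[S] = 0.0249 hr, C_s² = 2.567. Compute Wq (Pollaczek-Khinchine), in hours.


ρ = λ·E[S] = 28.7·0.0249 = 0.7146
E[S²] = E[S]²(1+C_s²) = 0.0249²·(1+2.567) = 0.002212
Wq = λ·E[S²]/(2(1−ρ)) = 28.7·0.002212/(2·0.2854) = 0.11121 hr

Final: 0.11121 hr


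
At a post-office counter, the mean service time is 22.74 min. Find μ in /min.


μ = 1/(service time) in consistent units.
1 minute = 1 min, so μ = 1/22.74 = 0.04398 per minute

Final: 0.04398 /min


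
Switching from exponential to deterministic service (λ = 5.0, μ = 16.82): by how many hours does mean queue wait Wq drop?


ρ = 5.0/16.82 = 0.2973
Wq(M/M/1) = ρ/(μ−λ) = 0.2973/11.82 = 0.02515 hr
Wq(M/D/1) = ρ/(2(μ−λ)) = 0.01257 hr
Savings = 0.02515 − 0.01257 = 0.01257 hr

Final: 0.01257 hr


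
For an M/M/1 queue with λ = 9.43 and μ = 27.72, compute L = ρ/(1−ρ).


ρ = λ/μ = 9.43/27.72 = 0.3402
L = ρ/(1−ρ) = 0.3402/(1 − 0.3402) = 0.3402/0.6598 = 0.5156

Final: 0.5156


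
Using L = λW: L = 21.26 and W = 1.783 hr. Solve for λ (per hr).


λ = L/W = 21.26/1.783 = 11.9237 /hr

Final: 11.9237 /hr


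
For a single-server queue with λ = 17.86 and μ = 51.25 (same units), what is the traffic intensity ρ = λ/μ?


ρ = λ/μ = 17.86/51.25 = 0.3485

Final: 0.3485


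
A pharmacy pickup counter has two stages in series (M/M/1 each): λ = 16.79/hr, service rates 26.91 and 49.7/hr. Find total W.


Each node sees arrival rate λ = 16.79/hr (tandem ⇒ throughput preserved).
W₁ = 1/(μ₁−λ) = 1/(26.91−16.79) = 0.09881 hr
W₂ = 1/(μ₂−λ) = 1/(49.7−16.79) = 0.03039 hr
W_total = W₁ + W₂ = 0.09881 + 0.03039 = 0.12920 hr

Final: 0.12920 hr


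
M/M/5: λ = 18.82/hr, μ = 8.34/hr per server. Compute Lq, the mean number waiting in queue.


a = λ/μ = 2.2566; ρ = a/5 = 0.4513
P₀ = 0.103231
Lq = P₀·a^c·ρ / (c!·(1−ρ)²) = 0.103231·58.51509·0.4513/(120·0.30105)
= 0.07546

Final: 0.07546


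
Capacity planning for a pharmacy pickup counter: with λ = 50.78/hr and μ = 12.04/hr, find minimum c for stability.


Stability requires cμ > λ ⇔ c > λ/μ.
λ/μ = 50.78/12.04 = 4.2176
Minimum integer c = ⌊4.2176⌋ + 1 = 5
Check: 5·12.04 = 60.20 > 50.78, while 4·12.04 = 48.16 ≤ 50.78

Final: 5 servers


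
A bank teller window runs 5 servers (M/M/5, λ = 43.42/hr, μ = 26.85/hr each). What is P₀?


a = λ/μ = 43.42/26.85 = 1.6171; ρ = a/c = 0.3234
Σ_{k=0}^{4} a^k/k! (terms k=0..4) = 1.00000 + 1.61713 + 1.30756 + 0.70483 + 0.28495 = 4.91447
Tail: a^5/(5!(1−ρ)) = 11.05930/(120·0.6766) = 0.13622
P₀ = 1/(4.91447 + 0.13622) = 1/5.05069 = 0.197993

Final: 0.197993


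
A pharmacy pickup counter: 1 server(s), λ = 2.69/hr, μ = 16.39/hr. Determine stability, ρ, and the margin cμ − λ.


Total capacity cμ = 1·16.39 = 16.39/hr
ρ = λ/(cμ) = 2.69/16.39 = 0.1641
Stable ⇔ ρ < 1: YES
Spare capacity = cμ − λ = 16.39 − 2.69 = 13.70/hr

Final: ρ = 0.1641; stable; margin = 13.70/hr


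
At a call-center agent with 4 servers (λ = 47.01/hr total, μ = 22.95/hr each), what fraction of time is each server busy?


ρ = λ/(cμ) = 47.01/(4·22.95) = 47.01/91.80 = 0.5121

Final: 0.5121


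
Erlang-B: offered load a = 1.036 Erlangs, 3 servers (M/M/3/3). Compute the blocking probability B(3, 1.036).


B(c,a) = (a^c/c!) / Σ_{k=0}^{c} a^k/k!
a^3/3! = 0.185322
Σ terms (k=0..3): 1.00000 + 1.03600 + 0.53665 + 0.18532 = 2.757970
B = 0.185322/2.757970 = 0.067195

Final: 0.067195


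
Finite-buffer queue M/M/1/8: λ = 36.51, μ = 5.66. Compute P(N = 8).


ρ = λ/μ = 36.51/5.66 = 6.4505
P_K = (1−ρ)ρ^K/(1−ρ^(K+1)) = (-5.4505·2997527.762182)/(1 − 19335642.861706)
= -16338115.099524/-19335641.861706 = 0.844974

Final: 0.844974


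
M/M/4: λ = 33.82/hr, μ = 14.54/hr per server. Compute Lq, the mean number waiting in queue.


a = λ/μ = 2.3260; ρ = a/4 = 0.5815
P₀ = 0.090557
Lq = P₀·a^c·ρ / (c!·(1−ρ)²) = 0.090557·29.27095·0.5815/(24·0.17514)
= 0.36669

Final: 0.36669


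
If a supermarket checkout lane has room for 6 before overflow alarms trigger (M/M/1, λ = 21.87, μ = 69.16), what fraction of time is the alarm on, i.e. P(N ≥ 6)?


ρ = 21.87/69.16 = 0.3162
P(N ≥ n) = ρ^n = 0.3162^6 = 0.0009999

Final: 0.0009999


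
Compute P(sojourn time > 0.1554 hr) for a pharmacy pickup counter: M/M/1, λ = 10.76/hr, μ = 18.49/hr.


W ~ Exponential(μ−λ) for M/M/1.
μ − λ = 18.49 − 10.76 = 7.7300
P(W > t) = e^{−(μ−λ)t} = e^{−1.2012} = 0.300820

Final: 0.300820


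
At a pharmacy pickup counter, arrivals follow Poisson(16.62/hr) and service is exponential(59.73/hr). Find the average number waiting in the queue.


ρ = 16.62/59.73 = 0.2783
Lq = ρ²/(1−ρ) = 0.07742/0.7217 = 0.1073

Final: 0.1073


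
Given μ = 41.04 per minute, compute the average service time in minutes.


Mean service time = 1/μ = 1/41.04 minute = 0.02437 minute
In minutes: 0.02437 × 1 = 0.02437 min

Final: 0.02437 min


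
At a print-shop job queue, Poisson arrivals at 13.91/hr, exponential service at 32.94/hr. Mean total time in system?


W = 1/(μ−λ) = 1/(32.94 − 13.91) = 1/19.03 = 0.05255 hr

Final: 0.05255 hr


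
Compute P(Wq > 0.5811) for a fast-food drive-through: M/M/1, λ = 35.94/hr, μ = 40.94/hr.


ρ = 35.94/40.94 = 0.8779
P(Wq > t) = ρ·e^{−(μ−λ)t} = 0.8779·e^{−2.9055}
= 0.8779·0.054721 = 0.048038

Final: 0.048038


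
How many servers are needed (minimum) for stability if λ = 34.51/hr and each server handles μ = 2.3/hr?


Stability requires cμ > λ ⇔ c > λ/μ.
λ/μ = 34.51/2.3 = 15.0043
Minimum integer c = ⌊15.0043⌋ + 1 = 16
Check: 16·2.3 = 36.80 > 34.51, while 15·2.3 = 34.50 ≤ 34.51

Final: 16 servers


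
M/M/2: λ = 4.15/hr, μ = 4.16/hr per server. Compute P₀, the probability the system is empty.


a = λ/μ = 4.15/4.16 = 0.9976; ρ = a/c = 0.4988
Σ_{k=0}^{1} a^k/k! (terms k=0..1) = 1.00000 + 0.99760 = 1.99760
Tail: a^2/(2!(1−ρ)) = 0.99520/(2·0.5012) = 0.99281
P₀ = 1/(1.99760 + 0.99281) = 1/2.99041 = 0.334403

Final: 0.334403


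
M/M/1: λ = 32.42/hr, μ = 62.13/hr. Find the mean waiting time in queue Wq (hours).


ρ = 32.42/62.13 = 0.5218
Wq = ρ/(μ−λ) = 0.5218/(62.13 − 32.42) = 0.5218/29.71 = 0.01756 hr

Final: 0.01756 hr


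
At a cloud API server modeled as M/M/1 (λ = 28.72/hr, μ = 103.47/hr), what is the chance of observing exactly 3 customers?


ρ = 28.72/103.47 = 0.2776
P_n = (1−ρ)·ρ^n = (1 − 0.2776)·0.2776^3 = 0.7224·0.021385 = 0.015449

Final: 0.015449


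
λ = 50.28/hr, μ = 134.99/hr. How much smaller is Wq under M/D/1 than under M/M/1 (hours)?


ρ = 50.28/134.99 = 0.3725
Wq(M/M/1) = ρ/(μ−λ) = 0.3725/84.71 = 0.004397 hr
Wq(M/D/1) = ρ/(2(μ−λ)) = 0.002199 hr
Savings = 0.004397 − 0.002199 = 0.002199 hr

Final: 0.002199 hr


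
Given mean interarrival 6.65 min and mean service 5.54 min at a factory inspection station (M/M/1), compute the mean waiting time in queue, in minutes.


λ = 60/6.65 = 9.0226 /hr
μ = 60/5.54 = 10.8303 /hr
ρ = λ/μ = 9.0226/10.8303 = 0.8331
Wq = ρ/(μ−λ) = 0.8331/(10.8303−9.0226) = 0.46083 hr
In minutes: 0.46083·60 = 27.650 min

Final: 27.650 min


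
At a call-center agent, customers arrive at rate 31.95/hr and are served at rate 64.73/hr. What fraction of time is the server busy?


ρ = λ/μ = 31.95/64.73 = 0.4936

Final: 0.4936


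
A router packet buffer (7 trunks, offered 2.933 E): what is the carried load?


B(7,2.933) = 0.019932 (Erlang-B)
Carried load = a(1 − B) = 2.933·(1 − 0.019932) = 2.933·0.980068 = 2.8745 E

Final: 2.8745 Erlangs


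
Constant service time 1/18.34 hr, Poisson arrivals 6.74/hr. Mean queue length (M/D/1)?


ρ = 6.74/18.34 = 0.3675
M/D/1: Lq = ρ²/(2(1−ρ)) = 0.1351/(2·0.6325) = 0.10677

Final: 0.10677


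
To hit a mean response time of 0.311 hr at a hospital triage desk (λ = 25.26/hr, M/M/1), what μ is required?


W = 1/(μ−λ) ⇒ μ − λ = 1/W = 1/0.311 = 3.2154
μ = λ + 1/W = 25.26 + 3.2154 = 28.4754 per hr

Final: 28.4754 /hr


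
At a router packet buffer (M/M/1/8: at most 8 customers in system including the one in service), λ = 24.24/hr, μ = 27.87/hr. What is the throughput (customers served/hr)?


ρ = 0.8698; P_K = (1−ρ)ρ^8/(1−ρ^9) = 0.059637
λ_eff = λ(1 − P_K) = 24.24·(1 − 0.059637) = 24.24·0.940363 = 22.7944 /hr

Final: 22.7944 /hr


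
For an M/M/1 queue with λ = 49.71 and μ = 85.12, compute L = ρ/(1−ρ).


ρ = λ/μ = 49.71/85.12 = 0.5840
L = ρ/(1−ρ) = 0.5840/(1 − 0.5840) = 0.5840/0.4160 = 1.4038

Final: 1.4038


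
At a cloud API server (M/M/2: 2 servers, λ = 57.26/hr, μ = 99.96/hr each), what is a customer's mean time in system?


a = 0.5728; ρ = 0.2864; P₀ = 0.554709
Lq = P₀·a^c·ρ/(c!(1−ρ)²) = 0.05119
Wq = Lq/λ = 0.05119/57.26 = 0.0008940 hr
W = Wq + 1/μ = 0.0008940 + 0.01000 = 0.01090 hr

Final: 0.01090 hr


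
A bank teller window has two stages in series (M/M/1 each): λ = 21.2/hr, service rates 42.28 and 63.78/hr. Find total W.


Each node sees arrival rate λ = 21.2/hr (tandem ⇒ throughput preserved).
W₁ = 1/(μ₁−λ) = 1/(42.28−21.2) = 0.04744 hr
W₂ = 1/(μ₂−λ) = 1/(63.78−21.2) = 0.02349 hr
W_total = W₁ + W₂ = 0.04744 + 0.02349 = 0.07092 hr

Final: 0.07092 hr


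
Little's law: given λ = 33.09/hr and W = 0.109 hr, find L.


L = λW = 33.09·0.109 = 3.6068

Final: 3.6068


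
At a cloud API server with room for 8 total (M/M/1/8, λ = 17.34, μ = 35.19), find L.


ρ = 17.34/35.19 = 0.4928
L = ρ[1 − (K+1)ρ^K + Kρ^(K+1)] / [(1−ρ)(1−ρ^(K+1))]
Numerator: 0.4928·(1 − 9·0.003476 + 8·0.001713) = 0.484091
Denominator: (0.5072)·(0.998287) = 0.506378
L = 0.484091/0.506378 = 0.9560

Final: 0.9560


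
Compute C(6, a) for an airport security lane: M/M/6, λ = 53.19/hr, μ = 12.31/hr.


a = λ/μ = 4.3209; ρ = a/6 = 0.7201
P₀ = 0.011432 (from M/M/c formula)
C(c,a) = [a^c/(c!(1−ρ))]·P₀ = [6507.76144/(720·0.2799)]·0.011432
= 32.29743·0.011432 = 0.369227

Final: 0.369227


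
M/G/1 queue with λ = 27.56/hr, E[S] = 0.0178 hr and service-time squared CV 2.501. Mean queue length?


ρ = λ·E[S] = 27.56·0.0178 = 0.4906
Lq = ρ²(1+C_s²)/(2(1−ρ)) = 0.2407·(1+2.501)/(2·0.5094)
= 0.2407·3.5010/1.0189 = 0.82694

Final: 0.82694


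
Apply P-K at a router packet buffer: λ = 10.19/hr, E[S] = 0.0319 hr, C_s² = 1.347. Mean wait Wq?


ρ = λ·E[S] = 10.19·0.0319 = 0.3251
E[S²] = E[S]²(1+C_s²) = 0.0319²·(1+1.347) = 0.002388
Wq = λ·E[S²]/(2(1−ρ)) = 10.19·0.002388/(2·0.6749) = 0.01803 hr

Final: 0.01803 hr


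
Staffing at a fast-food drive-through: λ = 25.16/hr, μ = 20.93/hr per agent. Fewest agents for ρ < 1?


Stability requires cμ > λ ⇔ c > λ/μ.
λ/μ = 25.16/20.93 = 1.2021
Minimum integer c = ⌊1.2021⌋ + 1 = 2
Check: 2·20.93 = 41.86 > 25.16, while 1·20.93 = 20.93 ≤ 25.16

Final: 2 servers


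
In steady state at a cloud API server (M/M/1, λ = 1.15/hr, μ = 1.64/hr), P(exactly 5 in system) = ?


ρ = 1.15/1.64 = 0.7012
P_n = (1−ρ)·ρ^n = (1 − 0.7012)·0.7012^5 = 0.2988·0.169539 = 0.050655

Final: 0.050655


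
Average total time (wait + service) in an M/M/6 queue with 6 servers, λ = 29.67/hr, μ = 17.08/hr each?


a = 1.7371; ρ = 0.2895; P₀ = 0.175917
Lq = P₀·a^c·ρ/(c!(1−ρ)²) = 0.003851
Wq = Lq/λ = 0.003851/29.67 = 0.0001298 hr
W = Wq + 1/μ = 0.0001298 + 0.05855 = 0.05868 hr

Final: 0.05868 hr


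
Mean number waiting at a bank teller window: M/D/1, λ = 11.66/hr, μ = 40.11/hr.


ρ = 11.66/40.11 = 0.2907
M/D/1: Lq = ρ²/(2(1−ρ)) = 0.08451/(2·0.7093) = 0.05957

Final: 0.05957


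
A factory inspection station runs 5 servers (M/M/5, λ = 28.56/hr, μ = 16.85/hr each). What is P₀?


a = λ/μ = 28.56/16.85 = 1.6950; ρ = a/c = 0.3390
Σ_{k=0}^{4} a^k/k! (terms k=0..4) = 1.00000 + 1.69496 + 1.43644 + 0.81157 + 0.34389 = 5.28685
Tail: a^5/(5!(1−ρ)) = 13.98916/(120·0.6610) = 0.17636
P₀ = 1/(5.28685 + 0.17636) = 1/5.46321 = 0.183043

Final: 0.183043


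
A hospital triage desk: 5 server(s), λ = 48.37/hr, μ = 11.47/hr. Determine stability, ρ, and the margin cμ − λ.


Total capacity cμ = 5·11.47 = 57.35/hr
ρ = λ/(cμ) = 48.37/57.35 = 0.8434
Stable ⇔ ρ < 1: YES
Spare capacity = cμ − λ = 57.35 − 48.37 = 8.98/hr

Final: ρ = 0.8434; stable; margin = 8.98/hr


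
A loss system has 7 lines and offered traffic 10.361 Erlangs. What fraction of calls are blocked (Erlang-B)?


B(c,a) = (a^c/c!) / Σ_{k=0}^{c} a^k/k!
a^7/7! = 2543.203892
Σ terms (k=0..7): 1.00000 + 10.36100 + 53.67516 + 185.37611 + 480.17048 + 995.00926 + 1718.21516 + 2543.20389 = 5987.011058
B = 2543.203892/5987.011058 = 0.424787

Final: 0.424787


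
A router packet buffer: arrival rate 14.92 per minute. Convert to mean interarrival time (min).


Mean interarrival time = 1/λ = 1/14.92 minute = 0.06702 minute
In minutes: 0.06702 × 1 = 0.06702 min

Final: 0.06702 min


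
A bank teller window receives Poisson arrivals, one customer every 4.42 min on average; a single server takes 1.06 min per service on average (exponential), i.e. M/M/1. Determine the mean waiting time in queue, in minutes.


λ = 60/4.42 = 13.5747 /hr
μ = 60/1.06 = 56.6038 /hr
ρ = λ/μ = 13.5747/56.6038 = 0.2398
Wq = ρ/(μ−λ) = 0.2398/(56.6038−13.5747) = 0.005573 hr
In minutes: 0.005573·60 = 0.3344 min

Final: 0.3344 min


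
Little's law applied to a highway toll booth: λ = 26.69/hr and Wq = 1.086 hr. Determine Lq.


Lq = λWq = 26.69·1.086 = 28.9853

Final: 28.9853
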